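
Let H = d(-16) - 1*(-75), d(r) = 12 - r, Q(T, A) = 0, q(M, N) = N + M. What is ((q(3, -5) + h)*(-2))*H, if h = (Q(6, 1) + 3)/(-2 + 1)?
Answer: 1030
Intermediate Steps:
q(M, N) = M + N
h = -3 (h = (0 + 3)/(-2 + 1) = 3/(-1) = 3*(-1) = -3)
H = 103 (H = (12 - 1*(-16)) - 1*(-75) = (12 + 16) + 75 = 28 + 75 = 103)
((q(3, -5) + h)*(-2))*H = (((3 - 5) - 3)*(-2))*103 = ((-2 - 3)*(-2))*103 = -5*(-2)*103 = 10*103 = 1030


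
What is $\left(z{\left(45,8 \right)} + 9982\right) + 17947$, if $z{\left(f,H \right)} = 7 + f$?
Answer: $27981$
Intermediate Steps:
$\left(z{\left(45,8 \right)} + 9982\right) + 17947 = \left(\left(7 + 45\right) + 9982\right) + 17947 = \left(52 + 9982\right) + 17947 = 10034 + 17947 = 27981$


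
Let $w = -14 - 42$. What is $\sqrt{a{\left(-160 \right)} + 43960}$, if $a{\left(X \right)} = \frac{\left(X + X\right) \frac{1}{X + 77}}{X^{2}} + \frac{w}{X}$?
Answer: $\frac{\sqrt{4845485635}}{332} \approx 209.67$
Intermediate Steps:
$w = -56$
$a{\left(X \right)} = - \frac{56}{X} + \frac{2}{X \left(77 + X\right)}$ ($a{\left(X \right)} = \frac{\left(X + X\right) \frac{1}{X + 77}}{X^{2}} - \frac{56}{X} = \frac{2 X \frac{1}{77 + X}}{X^{2}} - \frac{56}{X} = \frac{2}{X \left(77 + X\right)} - \frac{56}{X} = - \frac{56}{X} + \frac{2}{X \left(77 + X\right)}$)
$\sqrt{a{\left(-160 \right)} + 43960} = \sqrt{\frac{2 \left(-2155 - -4480\right)}{\left(-160\right) \left(77 - 160\right)} + 43960} = \sqrt{2 \left(- \frac{1}{160}\right) \frac{1}{-83} \left(-2155 + 4480\right) + 43960} = \sqrt{2 \left(- \frac{1}{160}\right) \left(- \frac{1}{83}\right) 2325 + 43960} = \sqrt{\frac{465}{1328} + 43960} = \sqrt{\frac{58379345}{1328}} = \frac{\sqrt{4845485635}}{332}$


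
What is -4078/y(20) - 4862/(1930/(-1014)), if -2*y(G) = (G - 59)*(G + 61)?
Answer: 7779171866/3048435 ≈ 2551.9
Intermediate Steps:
y(G) = -(-59 + G)*(61 + G)/2 (y(G) = -(G - 59)*(G + 61)/2 = -(-59 + G)*(61 + G)/2)
-4078/y(20) - 4862/(1930/(-1014)) = -4078/(3599/2 - 1*20 - 1/2*20**2) - 4862/(1930/(-1014)) = -4078/(3599/2 - 20 - 1/2*400) - 4862/(1930*(-1/1014)) = -4078/(3599/2 - 20 - 200) - 4862/(-965/507) = -4078/3159/2 - 4862*(-507/965) = -4078*2/3159 + 2465034/965 = -8156/3159 + 2465034/965 = 7779171866/3048435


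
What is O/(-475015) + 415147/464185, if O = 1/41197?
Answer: 324963669889008/363349033272667 ≈ 0.89436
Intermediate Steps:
O = 1/41197 ≈ 2.4274e-5
O/(-475015) + 415147/464185 = (1/41197)/(-475015) + 415147/464185 = (1/41197)*(-1/475015) + 415147*(1/464185) = -1/19569192955 + 415147/464185 = 324963669889008/363349033272667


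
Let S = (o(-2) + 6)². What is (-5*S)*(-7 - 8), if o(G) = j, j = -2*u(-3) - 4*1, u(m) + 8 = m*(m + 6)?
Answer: 97200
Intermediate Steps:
u(m) = -8 + m*(6 + m) (u(m) = -8 + m*(m + 6) = -8 + m*(6 + m))
j = 30 (j = -2*(-8 + (-3)² + 6*(-3)) - 4*1 = -2*(-8 + 9 - 18) - 4 = -2*(-17) - 4 = 34 - 4 = 30)
o(G) = 30
S = 1296 (S = (30 + 6)² = 36² = 1296)
(-5*S)*(-7 - 8) = (-5*1296)*(-7 - 8) = -6480*(-15) = 97200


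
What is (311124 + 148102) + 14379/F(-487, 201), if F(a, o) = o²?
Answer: 6184401335/13467 ≈ 4.5923e+5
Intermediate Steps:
(311124 + 148102) + 14379/F(-487, 201) = (311124 + 148102) + 14379/(201²) = 459226 + 14379/40401 = 459226 + 14379*(1/40401) = 459226 + 4793/13467 = 6184401335/13467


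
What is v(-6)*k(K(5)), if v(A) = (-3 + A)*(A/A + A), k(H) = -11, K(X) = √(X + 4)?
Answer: -495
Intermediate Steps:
K(X) = √(4 + X)
v(A) = (1 + A)*(-3 + A) (v(A) = (-3 + A)*(1 + A) = (1 + A)*(-3 + A))
v(-6)*k(K(5)) = (-3 + (-6)² - 2*(-6))*(-11) = (-3 + 36 + 12)*(-11) = 45*(-11) = -495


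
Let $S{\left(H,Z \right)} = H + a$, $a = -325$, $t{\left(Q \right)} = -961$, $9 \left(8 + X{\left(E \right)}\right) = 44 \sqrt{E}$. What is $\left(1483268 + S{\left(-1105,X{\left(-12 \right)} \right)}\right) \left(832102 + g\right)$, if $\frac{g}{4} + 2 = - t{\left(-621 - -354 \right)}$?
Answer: $1238724694044$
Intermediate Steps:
$X{\left(E \right)} = -8 + \frac{44 \sqrt{E}}{9}$
$S{\left(H,Z \right)} = -325 + H$ ($S{\left(H,Z \right)} = H - 325 = -325 + H$)
$g = 3836$ ($g = -8 + 4 \left(\left(-1\right) \left(-961\right)\right) = -8 + 4 \cdot 961 = -8 + 3844 = 3836$)
$\left(1483268 + S{\left(-1105,X{\left(-12 \right)} \right)}\right) \left(832102 + g\right) = \left(1483268 - 1430\right) \left(832102 + 3836\right) = \left(1483268 - 1430\right) 835938 = 1481838 \cdot 835938 = 1238724694044$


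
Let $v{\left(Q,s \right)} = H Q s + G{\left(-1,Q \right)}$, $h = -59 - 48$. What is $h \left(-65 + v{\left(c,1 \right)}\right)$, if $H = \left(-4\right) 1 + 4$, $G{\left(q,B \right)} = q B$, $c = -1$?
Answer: $6848$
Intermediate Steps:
$G{\left(q,B \right)} = B q$
$h = -107$ ($h = -59 - 48 = -107$)
$H = 0$ ($H = -4 + 4 = 0$)
$v{\left(Q,s \right)} = - Q$ ($v{\left(Q,s \right)} = 0 Q s + Q \left(-1\right) = 0 s - Q = 0 - Q = - Q$)
$h \left(-65 + v{\left(c,1 \right)}\right) = - 107 \left(-65 - -1\right) = - 107 \left(-65 + 1\right) = \left(-107\right) \left(-64\right) = 6848$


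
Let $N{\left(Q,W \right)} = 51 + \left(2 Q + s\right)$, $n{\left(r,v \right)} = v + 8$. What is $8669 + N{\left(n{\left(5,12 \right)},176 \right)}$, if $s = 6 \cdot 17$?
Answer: $8862$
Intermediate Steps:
$n{\left(r,v \right)} = 8 + v$
$s = 102$
$N{\left(Q,W \right)} = 153 + 2 Q$ ($N{\left(Q,W \right)} = 51 + \left(2 Q + 102\right) = 51 + \left(102 + 2 Q\right) = 153 + 2 Q$)
$8669 + N{\left(n{\left(5,12 \right)},176 \right)} = 8669 + \left(153 + 2 \left(8 + 12\right)\right) = 8669 + \left(153 + 2 \cdot 20\right) = 8669 + \left(153 + 40\right) = 8669 + 193 = 8862$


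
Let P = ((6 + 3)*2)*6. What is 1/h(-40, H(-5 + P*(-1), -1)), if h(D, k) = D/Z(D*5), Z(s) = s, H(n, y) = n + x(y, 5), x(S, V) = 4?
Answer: 5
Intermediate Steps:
P = 108 (P = (9*2)*6 = 18*6 = 108)
H(n, y) = 4 + n (H(n, y) = n + 4 = 4 + n)
h(D, k) = ⅕ (h(D, k) = D/((D*5)) = D/((5*D)) = D*(1/(5*D)) = ⅕)
1/h(-40, H(-5 + P*(-1), -1)) = 1/(⅕) = 5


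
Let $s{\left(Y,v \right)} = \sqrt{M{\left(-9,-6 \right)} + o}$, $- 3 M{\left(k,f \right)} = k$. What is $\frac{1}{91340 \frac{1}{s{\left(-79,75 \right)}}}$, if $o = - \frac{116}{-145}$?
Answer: $\frac{\sqrt{95}}{456700} \approx 2.1342 \cdot 10^{-5}$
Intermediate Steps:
$M{\left(k,f \right)} = - \frac{k}{3}$
$o = \frac{4}{5}$ ($o = \left(-116\right) \left(- \frac{1}{145}\right) = \frac{4}{5} \approx 0.8$)
$s{\left(Y,v \right)} = \frac{\sqrt{95}}{5}$ ($s{\left(Y,v \right)} = \sqrt{\left(- \frac{1}{3}\right) \left(-9\right) + \frac{4}{5}} = \sqrt{3 + \frac{4}{5}} = \sqrt{\frac{19}{5}} = \frac{\sqrt{95}}{5}$)
$\frac{1}{91340 \frac{1}{s{\left(-79,75 \right)}}} = \frac{1}{91340 \frac{1}{\frac{1}{5} \sqrt{95}}} = \frac{1}{91340 \frac{\sqrt{95}}{19}} = \frac{1}{\frac{91340}{19} \sqrt{95}} = \frac{\sqrt{95}}{456700}$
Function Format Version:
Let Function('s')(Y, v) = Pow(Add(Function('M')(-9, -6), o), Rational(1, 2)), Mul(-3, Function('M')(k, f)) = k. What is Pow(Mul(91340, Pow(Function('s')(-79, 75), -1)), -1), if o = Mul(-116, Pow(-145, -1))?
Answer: Mul(Rational(1, 456700), Pow(95, Rational(1, 2))) ≈ 2.1342e-5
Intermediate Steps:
Function('M')(k, f) = Mul(Rational(-1, 3), k)
o = Rational(4, 5) (o = Mul(-116, Rational(-1, 145)) = Rational(4, 5) ≈ 0.80000)
Function('s')(Y, v) = Mul(Rational(1, 5), Pow(95, Rational(1, 2))) (Function('s')(Y, v) = Pow(Add(Mul(Rational(-1, 3), -9), Rational(4, 5)), Rational(1, 2)) = Pow(Add(3, Rational(4, 5)), Rational(1, 2)) = Pow(Rational(19, 5), Rational(1, 2)) = Mul(Rational(1, 5), Pow(95, Rational(1, 2))))
Pow(Mul(91340, Pow(Function('s')(-79, 75), -1)), -1) = Pow(Mul(91340, Pow(Mul(Rational(1, 5), Pow(95, Rational(1, 2))), -1)), -1) = Pow(Mul(91340, Mul(Rational(1, 19), Pow(95, Rational(1, 2)))), -1) = Pow(Mul(Rational(91340, 19), Pow(95, Rational(1, 2))), -1) = Mul(Rational(1, 456700), Pow(95, Rational(1, 2)))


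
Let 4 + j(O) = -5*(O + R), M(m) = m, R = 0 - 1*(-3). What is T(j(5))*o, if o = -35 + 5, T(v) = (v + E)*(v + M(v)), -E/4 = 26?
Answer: -390720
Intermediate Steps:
E = -104 (E = -4*26 = -104)
R = 3 (R = 0 + 3 = 3)
j(O) = -19 - 5*O (j(O) = -4 - 5*(O + 3) = -4 - 5*(3 + O) = -4 + (-15 - 5*O) = -19 - 5*O)
T(v) = 2*v*(-104 + v) (T(v) = (v - 104)*(v + v) = (-104 + v)*(2*v) = 2*v*(-104 + v))
o = -30
T(j(5))*o = (2*(-19 - 5*5)*(-104 + (-19 - 5*5)))*(-30) = (2*(-19 - 25)*(-104 + (-19 - 25)))*(-30) = (2*(-44)*(-104 - 44))*(-30) = (2*(-44)*(-148))*(-30) = 13024*(-30) = -390720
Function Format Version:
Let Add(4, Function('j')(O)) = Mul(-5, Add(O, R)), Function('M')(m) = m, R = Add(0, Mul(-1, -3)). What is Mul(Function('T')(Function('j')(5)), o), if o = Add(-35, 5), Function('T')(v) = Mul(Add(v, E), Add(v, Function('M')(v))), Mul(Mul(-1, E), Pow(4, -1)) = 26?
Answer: -390720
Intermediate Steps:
E = -104 (E = Mul(-4, 26) = -104)
R = 3 (R = Add(0, 3) = 3)
Function('j')(O) = Add(-19, Mul(-5, O)) (Function('j')(O) = Add(-4, Mul(-5, Add(O, 3))) = Add(-4, Mul(-5, Add(3, O))) = Add(-4, Add(-15, Mul(-5, O))) = Add(-19, Mul(-5, O)))
Function('T')(v) = Mul(2, v, Add(-104, v)) (Function('T')(v) = Mul(Add(v, -104), Add(v, v)) = Mul(Add(-104, v), Mul(2, v)) = Mul(2, v, Add(-104, v)))
o = -30
Mul(Function('T')(Function('j')(5)), o) = Mul(Mul(2, Add(-19, Mul(-5, 5)), Add(-104, Add(-19, Mul(-5, 5)))), -30) = Mul(Mul(2, Add(-19, -25), Add(-104, Add(-19, -25))), -30) = Mul(Mul(2, -44, Add(-104, -44)), -30) = Mul(Mul(2, -44, -148), -30) = Mul(13024, -30) = -390720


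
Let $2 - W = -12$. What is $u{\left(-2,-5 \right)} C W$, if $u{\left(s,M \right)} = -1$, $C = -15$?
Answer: $210$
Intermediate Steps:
$W = 14$ ($W = 2 - -12 = 2 + 12 = 14$)
$u{\left(-2,-5 \right)} C W = \left(-1\right) \left(-15\right) 14 = 15 \cdot 14 = 210$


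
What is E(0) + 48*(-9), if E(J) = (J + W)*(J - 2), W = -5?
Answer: -422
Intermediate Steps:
E(J) = (-5 + J)*(-2 + J) (E(J) = (J - 5)*(J - 2) = (-5 + J)*(-2 + J))
E(0) + 48*(-9) = (10 + 0**2 - 7*0) + 48*(-9) = (10 + 0 + 0) - 432 = 10 - 432 = -422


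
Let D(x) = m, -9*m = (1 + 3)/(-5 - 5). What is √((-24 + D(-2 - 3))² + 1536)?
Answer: 2*√1068121/45 ≈ 45.933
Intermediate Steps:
m = 2/45 (m = -(1 + 3)/(9*(-5 - 5)) = -4/(9*(-10)) = -4*(-1)/(9*10) = -⅑*(-⅖) = 2/45 ≈ 0.044444)
D(x) = 2/45
√((-24 + D(-2 - 3))² + 1536) = √((-24 + 2/45)² + 1536) = √((-1078/45)² + 1536) = √(1162084/2025 + 1536) = √(4272484/2025) = 2*√1068121/45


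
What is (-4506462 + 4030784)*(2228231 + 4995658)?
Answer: -3436245071742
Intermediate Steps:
(-4506462 + 4030784)*(2228231 + 4995658) = -475678*7223889 = -3436245071742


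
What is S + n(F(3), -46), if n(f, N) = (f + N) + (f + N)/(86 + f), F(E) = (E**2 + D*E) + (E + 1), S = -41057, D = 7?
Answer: -410691/10 ≈ -41069.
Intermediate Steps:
F(E) = 1 + E**2 + 8*E (F(E) = (E**2 + 7*E) + (E + 1) = (E**2 + 7*E) + (1 + E) = 1 + E**2 + 8*E)
n(f, N) = N + f + (N + f)/(86 + f) (n(f, N) = (N + f) + (N + f)/(86 + f) = N + f + (N + f)/(86 + f))
S + n(F(3), -46) = -41057 + ((1 + 3**2 + 8*3)**2 + 87*(-46) + 87*(1 + 3**2 + 8*3) - 46*(1 + 3**2 + 8*3))/(86 + (1 + 3**2 + 8*3)) = -41057 + ((1 + 9 + 24)**2 - 4002 + 87*(1 + 9 + 24) - 46*(1 + 9 + 24))/(86 + (1 + 9 + 24)) = -41057 + (34**2 - 4002 + 87*34 - 46*34)/(86 + 34) = -41057 + (1156 - 4002 + 2958 - 1564)/120 = -41057 + (1/120)*(-1452) = -41057 - 121/10 = -410691/10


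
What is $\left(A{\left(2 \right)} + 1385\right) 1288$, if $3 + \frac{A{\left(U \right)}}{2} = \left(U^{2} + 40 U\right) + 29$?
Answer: $2067240$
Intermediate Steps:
$A{\left(U \right)} = 52 + 2 U^{2} + 80 U$ ($A{\left(U \right)} = -6 + 2 \left(\left(U^{2} + 40 U\right) + 29\right) = -6 + 2 \left(29 + U^{2} + 40 U\right) = -6 + \left(58 + 2 U^{2} + 80 U\right) = 52 + 2 U^{2} + 80 U$)
$\left(A{\left(2 \right)} + 1385\right) 1288 = \left(\left(52 + 2 \cdot 2^{2} + 80 \cdot 2\right) + 1385\right) 1288 = \left(\left(52 + 2 \cdot 4 + 160\right) + 1385\right) 1288 = \left(\left(52 + 8 + 160\right) + 1385\right) 1288 = \left(220 + 1385\right) 1288 = 1605 \cdot 1288 = 2067240$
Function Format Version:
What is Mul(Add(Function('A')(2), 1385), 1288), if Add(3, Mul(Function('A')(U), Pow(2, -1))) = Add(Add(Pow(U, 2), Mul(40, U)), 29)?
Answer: 2067240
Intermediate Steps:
Function('A')(U) = Add(52, Mul(2, Pow(U, 2)), Mul(80, U)) (Function('A')(U) = Add(-6, Mul(2, Add(Add(Pow(U, 2), Mul(40, U)), 29))) = Add(-6, Mul(2, Add(29, Pow(U, 2), Mul(40, U)))) = Add(-6, Add(58, Mul(2, Pow(U, 2)), Mul(80, U))) = Add(52, Mul(2, Pow(U, 2)), Mul(80, U)))
Mul(Add(Function('A')(2), 1385), 1288) = Mul(Add(Add(52, Mul(2, Pow(2, 2)), Mul(80, 2)), 1385), 1288) = Mul(Add(Add(52, Mul(2, 4), 160), 1385), 1288) = Mul(Add(Add(52, 8, 160), 1385), 1288) = Mul(Add(220, 1385), 1288) = Mul(1605, 1288) = 2067240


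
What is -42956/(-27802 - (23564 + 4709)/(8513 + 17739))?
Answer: 1127680912/729886377 ≈ 1.5450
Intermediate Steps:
-42956/(-27802 - (23564 + 4709)/(8513 + 17739)) = -42956/(-27802 - 28273/26252) = -42956/(-729886377/26252) = -42956*(-26252/729886377) = 1127680912/729886377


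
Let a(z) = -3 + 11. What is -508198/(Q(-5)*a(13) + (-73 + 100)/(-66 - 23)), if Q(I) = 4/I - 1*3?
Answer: 226148110/13663 ≈ 16552.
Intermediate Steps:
a(z) = 8
Q(I) = -3 + 4/I (Q(I) = 4/I - 3 = -3 + 4/I)
-508198/(Q(-5)*a(13) + (-73 + 100)/(-66 - 23)) = -508198/((-3 + 4/(-5))*8 + (-73 + 100)/(-66 - 23)) = -508198/((-3 + 4*(-⅕))*8 + 27/(-89)) = -508198/((-3 - ⅘)*8 + 27*(-1/89)) = -508198/(-19/5*8 - 27/89) = -508198/(-152/5 - 27/89) = -508198/(-13663/445) = -508198*(-445/13663) = 226148110/13663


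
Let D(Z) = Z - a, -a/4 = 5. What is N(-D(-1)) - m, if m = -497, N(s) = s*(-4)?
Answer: 573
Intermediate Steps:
a = -20 (a = -4*5 = -20)
D(Z) = 20 + Z (D(Z) = Z - 1*(-20) = Z + 20 = 20 + Z)
N(s) = -4*s
N(-D(-1)) - m = -(-4)*(20 - 1) - 1*(-497) = -(-4)*19 + 497 = -4*(-19) + 497 = 76 + 497 = 573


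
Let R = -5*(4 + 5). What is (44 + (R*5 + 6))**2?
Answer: 30625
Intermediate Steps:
R = -45 (R = -5*9 = -45)
(44 + (R*5 + 6))**2 = (44 + (-45*5 + 6))**2 = (44 + (-225 + 6))**2 = (44 - 219)**2 = (-175)**2 = 30625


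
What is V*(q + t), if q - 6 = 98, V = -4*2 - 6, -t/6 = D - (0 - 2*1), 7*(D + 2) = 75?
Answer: -556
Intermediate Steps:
D = 61/7 (D = -2 + (⅐)*75 = -2 + 75/7 = 61/7 ≈ 8.7143)
t = -450/7 (t = -6*(61/7 - (0 - 2*1)) = -6*(61/7 - (0 - 2)) = -6*(61/7 - 1*(-2)) = -6*(61/7 + 2) = -6*75/7 = -450/7 ≈ -64.286)
V = -14 (V = -8 - 6 = -14)
q = 104 (q = 6 + 98 = 104)
V*(q + t) = -14*(104 - 450/7) = -14*278/7 = -556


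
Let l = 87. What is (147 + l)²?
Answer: 54756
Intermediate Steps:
(147 + l)² = (147 + 87)² = 234² = 54756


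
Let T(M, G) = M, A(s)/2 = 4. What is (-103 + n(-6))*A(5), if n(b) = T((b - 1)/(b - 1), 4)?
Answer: -816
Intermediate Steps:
A(s) = 8 (A(s) = 2*4 = 8)
n(b) = 1 (n(b) = (b - 1)/(b - 1) = (-1 + b)/(-1 + b) = 1)
(-103 + n(-6))*A(5) = (-103 + 1)*8 = -102*8 = -816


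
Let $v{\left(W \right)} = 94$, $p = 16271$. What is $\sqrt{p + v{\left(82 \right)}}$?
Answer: $\sqrt{16365} \approx 127.93$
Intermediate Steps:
$\sqrt{p + v{\left(82 \right)}} = \sqrt{16271 + 94} = \sqrt{16365}$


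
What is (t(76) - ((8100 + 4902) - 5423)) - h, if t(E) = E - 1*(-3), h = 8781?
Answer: -16281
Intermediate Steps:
t(E) = 3 + E (t(E) = E + 3 = 3 + E)
(t(76) - ((8100 + 4902) - 5423)) - h = ((3 + 76) - ((8100 + 4902) - 5423)) - 1*8781 = (79 - (13002 - 5423)) - 8781 = (79 - 1*7579) - 8781 = (79 - 7579) - 8781 = -7500 - 8781 = -16281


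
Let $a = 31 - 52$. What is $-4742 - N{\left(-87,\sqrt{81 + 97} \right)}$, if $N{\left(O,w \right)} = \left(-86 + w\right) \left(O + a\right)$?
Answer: $-14030 + 108 \sqrt{178} \approx -12589.0$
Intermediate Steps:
$a = -21$ ($a = 31 - 52 = -21$)
$N{\left(O,w \right)} = \left(-86 + w\right) \left(-21 + O\right)$ ($N{\left(O,w \right)} = \left(-86 + w\right) \left(O - 21\right) = \left(-86 + w\right) \left(-21 + O\right)$)
$-4742 - N{\left(-87,\sqrt{81 + 97} \right)} = -4742 - \left(1806 - -7482 - 21 \sqrt{81 + 97} - 87 \sqrt{81 + 97}\right) = -4742 - \left(1806 + 7482 - 21 \sqrt{178} - 87 \sqrt{178}\right) = -4742 - \left(9288 - 108 \sqrt{178}\right) = -14030 + 108 \sqrt{178}$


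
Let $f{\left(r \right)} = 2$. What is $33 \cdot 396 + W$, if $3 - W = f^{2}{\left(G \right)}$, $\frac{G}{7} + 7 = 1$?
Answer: $13067$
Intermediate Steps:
$G = -42$ ($G = -49 + 7 \cdot 1 = -49 + 7 = -42$)
$W = -1$ ($W = 3 - 2^{2} = 3 - 4 = -1$)
$33 \cdot 396 + W = 33 \cdot 396 - 1 = 13068 - 1 = 13067$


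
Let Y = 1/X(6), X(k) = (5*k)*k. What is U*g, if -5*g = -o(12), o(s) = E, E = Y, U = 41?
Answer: 41/900 ≈ 0.045556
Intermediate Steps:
X(k) = 5*k²
Y = 1/180 (Y = 1/(5*6²) = 1/(5*36) = 1/180 ≈ 0.0055556)
E = 1/180 ≈ 0.0055556
o(s) = 1/180
g = 1/900 (g = -(-1)/(5*180) = -⅕*(-1/180) = 1/900 ≈ 0.0011111)
U*g = 41*(1/900) = 41/900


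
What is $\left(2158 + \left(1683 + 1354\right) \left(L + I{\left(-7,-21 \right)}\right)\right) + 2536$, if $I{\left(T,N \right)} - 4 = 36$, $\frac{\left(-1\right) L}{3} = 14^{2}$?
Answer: $-1659582$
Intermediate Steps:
$L = -588$ ($L = - 3 \cdot 14^{2} = \left(-3\right) 196 = -588$)
$I{\left(T,N \right)} = 40$ ($I{\left(T,N \right)} = 4 + 36 = 40$)
$\left(2158 + \left(1683 + 1354\right) \left(L + I{\left(-7,-21 \right)}\right)\right) + 2536 = \left(2158 + \left(1683 + 1354\right) \left(-588 + 40\right)\right) + 2536 = \left(2158 + 3037 \left(-548\right)\right) + 2536 = \left(2158 - 1664276\right) + 2536 = -1662118 + 2536 = -1659582$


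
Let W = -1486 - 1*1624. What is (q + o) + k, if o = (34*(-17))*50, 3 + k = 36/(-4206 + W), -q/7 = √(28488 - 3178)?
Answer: -52863596/1829 - 7*√25310 ≈ -30017.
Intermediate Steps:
W = -3110 (W = -1486 - 1624 = -3110)
q = -7*√25310 (q = -7*√(28488 - 3178) = -7*√25310 ≈ -1113.6)
k = -5496/1829 (k = -3 + 36/(-4206 - 3110) = -3 + 36/(-7316) = -3 + 36*(-1/7316) = -3 - 9/1829 = -5496/1829 ≈ -3.0049)
o = -28900 (o = -578*50 = -28900)
(q + o) + k = (-7*√25310 - 28900) - 5496/1829 = (-28900 - 7*√25310) - 5496/1829 = -52863596/1829 - 7*√25310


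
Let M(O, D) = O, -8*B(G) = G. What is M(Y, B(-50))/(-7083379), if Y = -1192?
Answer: 1192/7083379 ≈ 0.00016828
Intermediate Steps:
B(G) = -G/8
M(Y, B(-50))/(-7083379) = -1192/(-7083379) = -1192*(-1/7083379) = 1192/7083379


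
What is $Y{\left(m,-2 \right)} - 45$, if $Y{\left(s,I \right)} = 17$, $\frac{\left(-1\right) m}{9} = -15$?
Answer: $-28$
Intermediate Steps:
$m = 135$ ($m = \left(-9\right) \left(-15\right) = 135$)
$Y{\left(m,-2 \right)} - 45 = 17 - 45 = -28$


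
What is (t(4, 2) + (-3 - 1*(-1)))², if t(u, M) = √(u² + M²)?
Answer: 24 - 8*√5 ≈ 6.1115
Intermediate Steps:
t(u, M) = √(M² + u²)
(t(4, 2) + (-3 - 1*(-1)))² = (√(2² + 4²) + (-3 - 1*(-1)))² = (√(4 + 16) + (-3 + 1))² = (√20 - 2)² = (2*√5 - 2)² = (-2 + 2*√5)²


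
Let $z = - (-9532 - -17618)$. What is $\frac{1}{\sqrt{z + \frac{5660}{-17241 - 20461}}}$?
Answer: $- \frac{i \sqrt{179593495851}}{38108004} \approx - 0.011121 i$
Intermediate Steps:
$z = -8086$ ($z = - (-9532 + 17618) = \left(-1\right) 8086 = -8086$)
$\frac{1}{\sqrt{z + \frac{5660}{-17241 - 20461}}} = \frac{1}{\sqrt{-8086 + \frac{5660}{-17241 - 20461}}} = \frac{1}{\sqrt{-8086 + \frac{5660}{-37702}}} = \frac{1}{\sqrt{-8086 + 5660 \left(- \frac{1}{37702}\right)}} = \frac{1}{\sqrt{-8086 - \frac{2830}{18851}}} = \frac{1}{\sqrt{- \frac{152432016}{18851}}} = \frac{1}{\frac{4}{18851} i \sqrt{179593495851}} = - \frac{i \sqrt{179593495851}}{38108004}$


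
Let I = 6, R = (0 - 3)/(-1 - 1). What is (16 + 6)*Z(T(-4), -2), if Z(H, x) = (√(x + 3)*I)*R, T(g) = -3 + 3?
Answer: 198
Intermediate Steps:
R = 3/2 (R = -3/(-2) = -3*(-½) = 3/2 ≈ 1.5000)
T(g) = 0
Z(H, x) = 9*√(3 + x) (Z(H, x) = (√(x + 3)*6)*(3/2) = (√(3 + x)*6)*(3/2) = (6*√(3 + x))*(3/2) = 9*√(3 + x))
(16 + 6)*Z(T(-4), -2) = (16 + 6)*(9*√(3 - 2)) = 22*(9*√1) = 22*(9*1) = 22*9 = 198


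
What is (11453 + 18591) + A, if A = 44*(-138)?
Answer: 23972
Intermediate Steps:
A = -6072
(11453 + 18591) + A = (11453 + 18591) - 6072 = 30044 - 6072 = 23972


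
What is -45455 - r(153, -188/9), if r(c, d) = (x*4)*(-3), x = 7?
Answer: -45371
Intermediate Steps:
r(c, d) = -84 (r(c, d) = (7*4)*(-3) = 28*(-3) = -84)
-45455 - r(153, -188/9) = -45455 - 1*(-84) = -45455 + 84 = -45371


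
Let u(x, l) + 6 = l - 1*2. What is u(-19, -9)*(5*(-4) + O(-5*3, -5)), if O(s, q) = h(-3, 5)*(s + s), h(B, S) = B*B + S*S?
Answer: 17680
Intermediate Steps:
h(B, S) = B² + S²
u(x, l) = -8 + l (u(x, l) = -6 + (l - 1*2) = -6 + (l - 2) = -6 + (-2 + l) = -8 + l)
O(s, q) = 68*s (O(s, q) = ((-3)² + 5²)*(s + s) = (9 + 25)*(2*s) = 34*(2*s) = 68*s)
u(-19, -9)*(5*(-4) + O(-5*3, -5)) = (-8 - 9)*(5*(-4) + 68*(-5*3)) = -17*(-20 + 68*(-15)) = -17*(-20 - 1020) = -17*(-1040) = 17680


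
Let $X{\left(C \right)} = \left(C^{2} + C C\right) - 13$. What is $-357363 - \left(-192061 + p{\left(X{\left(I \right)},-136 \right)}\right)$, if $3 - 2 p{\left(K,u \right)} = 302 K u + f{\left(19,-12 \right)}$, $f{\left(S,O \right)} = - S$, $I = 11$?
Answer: $-4868057$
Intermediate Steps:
$X{\left(C \right)} = -13 + 2 C^{2}$ ($X{\left(C \right)} = \left(C^{2} + C^{2}\right) - 13 = 2 C^{2} - 13 = -13 + 2 C^{2}$)
$p{\left(K,u \right)} = 11 - 151 K u$ ($p{\left(K,u \right)} = \frac{3}{2} - \frac{302 K u - 19}{2} = \frac{3}{2} - \frac{-19 + 302 K u}{2} = \frac{3}{2} - \left(- \frac{19}{2} + 151 K u\right) = 11 - 151 K u$)
$-357363 - \left(-192061 + p{\left(X{\left(I \right)},-136 \right)}\right) = -357363 - \left(-192061 - \left(-11 + 151 \left(-13 + 2 \cdot 11^{2}\right) \left(-136\right)\right)\right) = -357363 - \left(-192061 - \left(-11 + 151 \left(-13 + 2 \cdot 121\right) \left(-136\right)\right)\right) = -357363 - \left(-192061 - \left(-11 + 151 \left(-13 + 242\right) \left(-136\right)\right)\right) = -357363 - \left(-192061 - \left(-11 + 34579 \left(-136\right)\right)\right) = -357363 - \left(-192061 + \left(11 + 4702744\right)\right) = -357363 - \left(-192061 + 4702755\right) = -357363 - 4510694 = -4868057$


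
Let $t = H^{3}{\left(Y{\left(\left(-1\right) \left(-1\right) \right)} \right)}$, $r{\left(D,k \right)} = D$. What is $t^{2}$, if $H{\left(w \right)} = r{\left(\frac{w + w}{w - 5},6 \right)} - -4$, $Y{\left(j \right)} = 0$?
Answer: $4096$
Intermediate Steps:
$H{\left(w \right)} = 4 + \frac{2 w}{-5 + w}$ ($H{\left(w \right)} = \frac{w + w}{w - 5} - -4 = \frac{2 w}{-5 + w} + 4 = 4 + \frac{2 w}{-5 + w}$)
$t = 64$ ($t = \left(\frac{2 \left(-10 + 3 \cdot 0\right)}{-5 + 0}\right)^{3} = \left(\frac{2 \left(-10 + 0\right)}{-5}\right)^{3} = \left(2 \left(- \frac{1}{5}\right) \left(-10\right)\right)^{3} = 4^{3} = 64$)
$t^{2} = 64^{2} = 4096$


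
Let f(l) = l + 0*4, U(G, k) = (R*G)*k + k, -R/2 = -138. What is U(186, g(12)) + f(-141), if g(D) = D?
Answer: 615903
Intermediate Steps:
R = 276 (R = -2*(-138) = 276)
U(G, k) = k + 276*G*k (U(G, k) = (276*G)*k + k = 276*G*k + k = k + 276*G*k)
f(l) = l (f(l) = l + 0 = l)
U(186, g(12)) + f(-141) = 12*(1 + 276*186) - 141 = 12*(1 + 51336) - 141 = 12*51337 - 141 = 616044 - 141 = 615903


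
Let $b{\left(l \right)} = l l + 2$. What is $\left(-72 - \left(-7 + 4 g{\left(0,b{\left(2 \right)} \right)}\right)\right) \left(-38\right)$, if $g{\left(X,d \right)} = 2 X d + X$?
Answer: $2470$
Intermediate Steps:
$b{\left(l \right)} = 2 + l^{2}$ ($b{\left(l \right)} = l^{2} + 2 = 2 + l^{2}$)
$g{\left(X,d \right)} = X + 2 X d$ ($g{\left(X,d \right)} = 2 X d + X = X + 2 X d$)
$\left(-72 - \left(-7 + 4 g{\left(0,b{\left(2 \right)} \right)}\right)\right) \left(-38\right) = \left(-72 + \left(7 - 4 \cdot 0 \left(1 + 2 \left(2 + 2^{2}\right)\right)\right)\right) \left(-38\right) = \left(-72 + \left(7 - 4 \cdot 0 \left(1 + 2 \left(2 + 4\right)\right)\right)\right) \left(-38\right) = \left(-72 + \left(7 - 4 \cdot 0 \left(1 + 2 \cdot 6\right)\right)\right) \left(-38\right) = \left(-72 + \left(7 - 4 \cdot 0 \left(1 + 12\right)\right)\right) \left(-38\right) = \left(-72 + \left(7 - 4 \cdot 0 \cdot 13\right)\right) \left(-38\right) = \left(-72 + \left(7 - 0\right)\right) \left(-38\right) = \left(-72 + \left(7 + 0\right)\right) \left(-38\right) = \left(-72 + 7\right) \left(-38\right) = \left(-65\right) \left(-38\right) = 2470$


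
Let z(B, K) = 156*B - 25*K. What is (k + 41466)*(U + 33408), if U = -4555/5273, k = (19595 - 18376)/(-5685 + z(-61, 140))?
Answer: 136600820963021563/98610373 ≈ 1.3853e+9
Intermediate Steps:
z(B, K) = -25*K + 156*B
k = -1219/18701 (k = (19595 - 18376)/(-5685 + (-25*140 + 156*(-61))) = 1219/(-5685 + (-3500 - 9516)) = 1219/(-5685 - 13016) = 1219/(-18701) = 1219*(-1/18701) = -1219/18701 ≈ -0.065184)
U = -4555/5273 (U = -4555*1/5273 = -4555/5273 ≈ -0.86383)
(k + 41466)*(U + 33408) = (-1219/18701 + 41466)*(-4555/5273 + 33408) = (775454447/18701)*(176155829/5273) = 136600820963021563/98610373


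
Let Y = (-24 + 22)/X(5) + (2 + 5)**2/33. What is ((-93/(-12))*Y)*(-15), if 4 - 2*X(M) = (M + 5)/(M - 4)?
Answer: -11005/44 ≈ -250.11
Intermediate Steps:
X(M) = 2 - (5 + M)/(2*(-4 + M)) (X(M) = 2 - (M + 5)/(2*(M - 4)) = 2 - (5 + M)/(2*(-4 + M)))
Y = 71/33 (Y = (-24 + 22)/((3*(-7 + 5)/(2*(-4 + 5)))) + (2 + 5)**2/33 = -2/((3/2)*(-2)/1) + 7**2*(1/33) = -2/((3/2)*1*(-2)) + 49*(1/33) = -2/(-3) + 49/33 = -2*(-1/3) + 49/33 = 2/3 + 49/33 = 71/33 ≈ 2.1515)
((-93/(-12))*Y)*(-15) = (-93/(-12)*(71/33))*(-15) = (-93*(-1/12)*(71/33))*(-15) = ((31/4)*(71/33))*(-15) = (2201/132)*(-15) = -11005/44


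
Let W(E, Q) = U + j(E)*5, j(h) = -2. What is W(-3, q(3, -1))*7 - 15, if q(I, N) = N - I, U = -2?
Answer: -99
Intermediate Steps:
W(E, Q) = -12 (W(E, Q) = -2 - 2*5 = -2 - 10 = -12)
W(-3, q(3, -1))*7 - 15 = -12*7 - 15 = -84 - 15 = -99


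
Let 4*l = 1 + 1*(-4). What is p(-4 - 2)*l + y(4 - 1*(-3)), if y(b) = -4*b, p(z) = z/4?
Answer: -215/8 ≈ -26.875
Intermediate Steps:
p(z) = z/4 (p(z) = z*(¼) = z/4)
l = -¾ (l = (1 + 1*(-4))/4 = (1 - 4)/4 = (¼)*(-3) = -¾ ≈ -0.75000)
p(-4 - 2)*l + y(4 - 1*(-3)) = ((-4 - 2)/4)*(-¾) - 4*(4 - 1*(-3)) = ((¼)*(-6))*(-¾) - 4*(4 + 3) = -3/2*(-¾) - 4*7 = 9/8 - 28 = -215/8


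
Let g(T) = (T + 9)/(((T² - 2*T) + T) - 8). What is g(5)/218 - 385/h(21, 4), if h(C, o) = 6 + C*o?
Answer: -16765/3924 ≈ -4.2724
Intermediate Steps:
g(T) = (9 + T)/(-8 + T² - T) (g(T) = (9 + T)/((T² - T) - 8) = (9 + T)/(-8 + T² - T))
g(5)/218 - 385/h(21, 4) = ((9 + 5)/(-8 + 5² - 1*5))/218 - 385/(6 + 21*4) = (14/(-8 + 25 - 5))*(1/218) - 385/(6 + 84) = (14/12)*(1/218) - 385/90 = ((1/12)*14)*(1/218) - 385*1/90 = (7/6)*(1/218) - 77/18 = 7/1308 - 77/18 = -16765/3924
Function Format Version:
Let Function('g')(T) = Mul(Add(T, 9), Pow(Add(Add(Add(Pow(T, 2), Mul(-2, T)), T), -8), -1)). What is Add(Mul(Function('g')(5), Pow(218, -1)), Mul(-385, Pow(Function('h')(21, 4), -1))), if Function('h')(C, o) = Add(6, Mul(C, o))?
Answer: Rational(-16765, 3924) ≈ -4.2724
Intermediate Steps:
Function('g')(T) = Mul(Pow(Add(-8, Pow(T, 2), Mul(-1, T)), -1), Add(9, T)) (Function('g')(T) = Mul(Add(9, T), Pow(Add(Add(Pow(T, 2), Mul(-1, T)), -8), -1)) = Mul(Add(9, T), Pow(Add(-8, Pow(T, 2), Mul(-1, T)), -1)) = Mul(Pow(Add(-8, Pow(T, 2), Mul(-1, T)), -1), Add(9, T)))
Add(Mul(Function('g')(5), Pow(218, -1)), Mul(-385, Pow(Function('h')(21, 4), -1))) = Add(Mul(Mul(Pow(Add(-8, Pow(5, 2), Mul(-1, 5)), -1), Add(9, 5)), Pow(218, -1)), Mul(-385, Pow(Add(6, Mul(21, 4)), -1))) = Add(Mul(Mul(Pow(Add(-8, 25, -5), -1), 14), Rational(1, 218)), Mul(-385, Pow(Add(6, 84), -1))) = Add(Mul(Mul(Pow(12, -1), 14), Rational(1, 218)), Mul(-385, Pow(90, -1))) = Add(Mul(Mul(Rational(1, 12), 14), Rational(1, 218)), Mul(-385, Rational(1, 90))) = Add(Mul(Rational(7, 6), Rational(1, 218)), Rational(-77, 18)) = Add(Rational(7, 1308), Rational(-77, 18)) = Rational(-16765, 3924)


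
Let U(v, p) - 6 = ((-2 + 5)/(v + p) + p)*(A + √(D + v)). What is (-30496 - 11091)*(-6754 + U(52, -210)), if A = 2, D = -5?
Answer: 23549678425/79 + 1379981421*√47/158 ≈ 3.5798e+8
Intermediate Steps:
U(v, p) = 6 + (2 + √(-5 + v))*(p + 3/(p + v)) (U(v, p) = 6 + ((-2 + 5)/(v + p) + p)*(2 + √(-5 + v)) = 6 + (3/(p + v) + p)*(2 + √(-5 + v)) = 6 + (p + 3/(p + v))*(2 + √(-5 + v)) = 6 + (2 + √(-5 + v))*(p + 3/(p + v)))
(-30496 - 11091)*(-6754 + U(52, -210)) = (-30496 - 11091)*(-6754 + (6 + 2*(-210)² + 3*√(-5 + 52) + 6*(-210) + 6*52 + (-210)²*√(-5 + 52) + 2*(-210)*52 - 210*52*√(-5 + 52))/(-210 + 52)) = -41587*(-6754 + (6 + 2*44100 + 3*√47 - 1260 + 312 + 44100*√47 - 21840 - 210*52*√47)/(-158)) = -41587*(-6754 - (6 + 88200 + 3*√47 - 1260 + 312 + 44100*√47 - 21840 - 10920*√47)/158) = -41587*(-6754 - (65418 + 33183*√47)/158) = -41587*(-6754 + (-32709/79 - 33183*√47/158)) = -41587*(-566275/79 - 33183*√47/158) = 23549678425/79 + 1379981421*√47/158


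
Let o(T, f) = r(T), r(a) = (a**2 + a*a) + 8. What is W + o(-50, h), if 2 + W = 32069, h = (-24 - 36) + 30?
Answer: 37075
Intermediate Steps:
h = -30 (h = -60 + 30 = -30)
W = 32067 (W = -2 + 32069 = 32067)
r(a) = 8 + 2*a**2 (r(a) = (a**2 + a**2) + 8 = 2*a**2 + 8 = 8 + 2*a**2)
o(T, f) = 8 + 2*T**2
W + o(-50, h) = 32067 + (8 + 2*(-50)**2) = 32067 + (8 + 2*2500) = 32067 + (8 + 5000) = 32067 + 5008 = 37075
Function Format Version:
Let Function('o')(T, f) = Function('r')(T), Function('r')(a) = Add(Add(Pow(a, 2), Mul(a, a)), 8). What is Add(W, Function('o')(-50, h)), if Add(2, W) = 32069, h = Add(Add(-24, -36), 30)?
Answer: 37075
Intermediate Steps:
h = -30 (h = Add(-60, 30) = -30)
W = 32067 (W = Add(-2, 32069) = 32067)
Function('r')(a) = Add(8, Mul(2, Pow(a, 2))) (Function('r')(a) = Add(Add(Pow(a, 2), Pow(a, 2)), 8) = Add(Mul(2, Pow(a, 2)), 8) = Add(8, Mul(2, Pow(a, 2))))
Function('o')(T, f) = Add(8, Mul(2, Pow(T, 2)))
Add(W, Function('o')(-50, h)) = Add(32067, Add(8, Mul(2, Pow(-50, 2)))) = Add(32067, Add(8, Mul(2, 2500))) = Add(32067, Add(8, 5000)) = Add(32067, 5008) = 37075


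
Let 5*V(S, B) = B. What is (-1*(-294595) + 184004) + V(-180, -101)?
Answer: 2392894/5 ≈ 4.7858e+5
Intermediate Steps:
V(S, B) = B/5
(-1*(-294595) + 184004) + V(-180, -101) = (-1*(-294595) + 184004) + (1/5)*(-101) = (294595 + 184004) - 101/5 = 478599 - 101/5 = 2392894/5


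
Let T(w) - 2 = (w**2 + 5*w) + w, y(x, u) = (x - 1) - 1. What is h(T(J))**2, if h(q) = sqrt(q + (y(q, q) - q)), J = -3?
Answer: -9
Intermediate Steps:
y(x, u) = -2 + x (y(x, u) = (-1 + x) - 1 = -2 + x)
T(w) = 2 + w**2 + 6*w (T(w) = 2 + ((w**2 + 5*w) + w) = 2 + (w**2 + 6*w) = 2 + w**2 + 6*w)
h(q) = sqrt(-2 + q) (h(q) = sqrt(q + ((-2 + q) - q)) = sqrt(q - 2) = sqrt(-2 + q))
h(T(J))**2 = (sqrt(-2 + (2 + (-3)**2 + 6*(-3))))**2 = (sqrt(-2 + (2 + 9 - 18)))**2 = (sqrt(-2 - 7))**2 = (sqrt(-9))**2 = (3*I)**2 = -9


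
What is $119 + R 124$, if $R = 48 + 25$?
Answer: $9171$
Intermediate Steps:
$R = 73$
$119 + R 124 = 119 + 73 \cdot 124 = 119 + 9052 = 9171$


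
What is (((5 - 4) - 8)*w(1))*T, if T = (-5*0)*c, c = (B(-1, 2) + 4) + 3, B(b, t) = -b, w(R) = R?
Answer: 0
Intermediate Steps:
c = 8 (c = (-1*(-1) + 4) + 3 = (1 + 4) + 3 = 5 + 3 = 8)
T = 0 (T = -5*0*8 = 0*8 = 0)
(((5 - 4) - 8)*w(1))*T = (((5 - 4) - 8)*1)*0 = ((1 - 8)*1)*0 = -7*1*0 = -7*0 = 0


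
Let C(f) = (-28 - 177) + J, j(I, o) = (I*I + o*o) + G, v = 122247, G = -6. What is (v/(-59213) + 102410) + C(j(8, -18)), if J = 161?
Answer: 6061275711/59213 ≈ 1.0236e+5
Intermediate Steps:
j(I, o) = -6 + I² + o² (j(I, o) = (I*I + o*o) - 6 = (I² + o²) - 6 = -6 + I² + o²)
C(f) = -44 (C(f) = (-28 - 177) + 161 = -205 + 161 = -44)
(v/(-59213) + 102410) + C(j(8, -18)) = (122247/(-59213) + 102410) - 44 = (122247*(-1/59213) + 102410) - 44 = (-122247/59213 + 102410) - 44 = 6063881083/59213 - 44 = 6061275711/59213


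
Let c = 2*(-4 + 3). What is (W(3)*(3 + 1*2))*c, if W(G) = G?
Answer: -30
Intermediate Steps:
c = -2 (c = 2*(-1) = -2)
(W(3)*(3 + 1*2))*c = (3*(3 + 1*2))*(-2) = (3*(3 + 2))*(-2) = (3*5)*(-2) = 15*(-2) = -30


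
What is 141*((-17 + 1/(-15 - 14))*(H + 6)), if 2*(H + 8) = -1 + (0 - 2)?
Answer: 243789/29 ≈ 8406.5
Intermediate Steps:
H = -19/2 (H = -8 + (-1 + (0 - 2))/2 = -8 + (-1 - 2)/2 = -8 + (½)*(-3) = -8 - 3/2 = -19/2 ≈ -9.5000)
141*((-17 + 1/(-15 - 14))*(H + 6)) = 141*((-17 + 1/(-15 - 14))*(-19/2 + 6)) = 141*((-17 + 1/(-29))*(-7/2)) = 141*((-17 - 1/29)*(-7/2)) = 141*(-494/29*(-7/2)) = 141*(1729/29) = 243789/29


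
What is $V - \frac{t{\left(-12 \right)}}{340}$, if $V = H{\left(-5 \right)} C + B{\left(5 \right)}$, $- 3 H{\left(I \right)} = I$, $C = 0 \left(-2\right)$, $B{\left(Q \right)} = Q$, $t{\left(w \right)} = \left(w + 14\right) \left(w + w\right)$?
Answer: $\frac{437}{85} \approx 5.1412$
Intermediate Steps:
$t{\left(w \right)} = 2 w \left(14 + w\right)$ ($t{\left(w \right)} = \left(14 + w\right) 2 w = 2 w \left(14 + w\right)$)
$C = 0$
$H{\left(I \right)} = - \frac{I}{3}$
$V = 5$ ($V = \left(- \frac{1}{3}\right) \left(-5\right) 0 + 5 = \frac{5}{3} \cdot 0 + 5 = 0 + 5 = 5$)
$V - \frac{t{\left(-12 \right)}}{340} = 5 - \frac{2 \left(-12\right) \left(14 - 12\right)}{340} = 5 - 2 \left(-12\right) 2 \cdot \frac{1}{340} = 5 - \left(-48\right) \frac{1}{340} = 5 - - \frac{12}{85} = 5 + \frac{12}{85} = \frac{437}{85}$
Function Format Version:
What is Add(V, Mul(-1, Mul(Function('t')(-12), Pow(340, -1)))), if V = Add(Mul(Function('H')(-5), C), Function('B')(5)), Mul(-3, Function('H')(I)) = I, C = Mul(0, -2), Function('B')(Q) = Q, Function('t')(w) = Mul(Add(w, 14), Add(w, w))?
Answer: Rational(437, 85) ≈ 5.1412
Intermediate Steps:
Function('t')(w) = Mul(2, w, Add(14, w)) (Function('t')(w) = Mul(Add(14, w), Mul(2, w)) = Mul(2, w, Add(14, w)))
C = 0
Function('H')(I) = Mul(Rational(-1, 3), I)
V = 5 (V = Add(Mul(Mul(Rational(-1, 3), -5), 0), 5) = Add(Mul(Rational(5, 3), 0), 5) = Add(0, 5) = 5)
Add(V, Mul(-1, Mul(Function('t')(-12), Pow(340, -1)))) = Add(5, Mul(-1, Mul(Mul(2, -12, Add(14, -12)), Pow(340, -1)))) = Add(5, Mul(-1, Mul(Mul(2, -12, 2), Rational(1, 340)))) = Add(5, Mul(-1, Mul(-48, Rational(1, 340)))) = Add(5, Mul(-1, Rational(-12, 85))) = Add(5, Rational(12, 85)) = Rational(437, 85)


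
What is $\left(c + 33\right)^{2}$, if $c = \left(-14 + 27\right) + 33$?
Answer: $6241$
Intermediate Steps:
$c = 46$ ($c = 13 + 33 = 46$)
$\left(c + 33\right)^{2} = \left(46 + 33\right)^{2} = 79^{2} = 6241$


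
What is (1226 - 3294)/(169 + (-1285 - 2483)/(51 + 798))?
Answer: -585244/46571 ≈ -12.567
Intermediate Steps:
(1226 - 3294)/(169 + (-1285 - 2483)/(51 + 798)) = -2068/(169 - 3768/849) = -2068/(169 - 3768*1/849) = -2068/(169 - 1256/283) = -2068/46571/283 = -2068*283/46571 = -585244/46571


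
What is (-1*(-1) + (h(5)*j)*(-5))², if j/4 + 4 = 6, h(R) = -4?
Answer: 25921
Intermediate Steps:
j = 8 (j = -16 + 4*6 = -16 + 24 = 8)
(-1*(-1) + (h(5)*j)*(-5))² = (-1*(-1) - 4*8*(-5))² = (1 - 32*(-5))² = (1 + 160)² = 161² = 25921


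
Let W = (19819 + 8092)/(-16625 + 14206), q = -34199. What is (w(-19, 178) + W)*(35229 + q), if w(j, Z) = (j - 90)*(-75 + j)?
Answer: 25499877890/2419 ≈ 1.0541e+7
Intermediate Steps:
w(j, Z) = (-90 + j)*(-75 + j)
W = -27911/2419 (W = 27911/(-2419) = 27911*(-1/2419) = -27911/2419 ≈ -11.538)
(w(-19, 178) + W)*(35229 + q) = ((6750 + (-19)**2 - 165*(-19)) - 27911/2419)*(35229 - 34199) = ((6750 + 361 + 3135) - 27911/2419)*1030 = (10246 - 27911/2419)*1030 = (24757163/2419)*1030 = 25499877890/2419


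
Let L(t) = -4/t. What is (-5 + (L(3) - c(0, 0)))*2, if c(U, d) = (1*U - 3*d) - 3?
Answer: -20/3 ≈ -6.6667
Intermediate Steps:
c(U, d) = -3 + U - 3*d (c(U, d) = (U - 3*d) - 3 = -3 + U - 3*d)
(-5 + (L(3) - c(0, 0)))*2 = (-5 + (-4/3 - (-3 + 0 - 3*0)))*2 = (-5 + (-4*⅓ - (-3 + 0 + 0)))*2 = (-5 + (-4/3 - 1*(-3)))*2 = (-5 + (-4/3 + 3))*2 = (-5 + 5/3)*2 = -10/3*2 = -20/3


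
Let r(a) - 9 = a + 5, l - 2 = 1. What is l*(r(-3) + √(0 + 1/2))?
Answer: 33 + 3*√2/2 ≈ 35.121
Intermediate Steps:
l = 3 (l = 2 + 1 = 3)
r(a) = 14 + a (r(a) = 9 + (a + 5) = 9 + (5 + a) = 14 + a)
l*(r(-3) + √(0 + 1/2)) = 3*((14 - 3) + √(0 + 1/2)) = 3*(11 + √(0 + ½)) = 3*(11 + √(½)) = 3*(11 + √2/2) = 33 + 3*√2/2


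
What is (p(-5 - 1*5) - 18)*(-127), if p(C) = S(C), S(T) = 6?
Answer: 1524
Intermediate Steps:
p(C) = 6
(p(-5 - 1*5) - 18)*(-127) = (6 - 18)*(-127) = -12*(-127) = 1524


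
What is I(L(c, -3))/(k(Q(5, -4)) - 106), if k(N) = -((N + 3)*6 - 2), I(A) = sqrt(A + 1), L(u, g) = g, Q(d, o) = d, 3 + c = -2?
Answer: -I*sqrt(2)/152 ≈ -0.009304*I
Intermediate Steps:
c = -5 (c = -3 - 2 = -5)
I(A) = sqrt(1 + A)
k(N) = -16 - 6*N (k(N) = -((3 + N)*6 - 2) = -((18 + 6*N) - 2) = -(16 + 6*N) = -16 - 6*N)
I(L(c, -3))/(k(Q(5, -4)) - 106) = sqrt(1 - 3)/((-16 - 6*5) - 106) = sqrt(-2)/((-16 - 30) - 106) = (I*sqrt(2))/(-46 - 106) = (I*sqrt(2))/(-152) = (I*sqrt(2))*(-1/152) = -I*sqrt(2)/152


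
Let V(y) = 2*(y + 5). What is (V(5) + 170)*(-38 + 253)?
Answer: 40850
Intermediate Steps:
V(y) = 10 + 2*y (V(y) = 2*(5 + y) = 10 + 2*y)
(V(5) + 170)*(-38 + 253) = ((10 + 2*5) + 170)*(-38 + 253) = ((10 + 10) + 170)*215 = (20 + 170)*215 = 190*215 = 40850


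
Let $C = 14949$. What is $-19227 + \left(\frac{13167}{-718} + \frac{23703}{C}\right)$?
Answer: $- \frac{68850183481}{3577794} \approx -19244.0$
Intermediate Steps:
$-19227 + \left(\frac{13167}{-718} + \frac{23703}{C}\right) = -19227 + \left(\frac{13167}{-718} + \frac{23703}{14949}\right) = -19227 + \left(13167 \left(- \frac{1}{718}\right) + 23703 \cdot \frac{1}{14949}\right) = -19227 + \left(- \frac{13167}{718} + \frac{7901}{4983}\right) = -19227 - \frac{59938243}{3577794} = - \frac{68850183481}{3577794}$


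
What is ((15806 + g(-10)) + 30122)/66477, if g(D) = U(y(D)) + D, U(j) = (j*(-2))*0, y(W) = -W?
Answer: 15306/22159 ≈ 0.69073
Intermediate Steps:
U(j) = 0 (U(j) = -2*j*0 = 0)
g(D) = D (g(D) = 0 + D = D)
((15806 + g(-10)) + 30122)/66477 = ((15806 - 10) + 30122)/66477 = (15796 + 30122)*(1/66477) = 45918*(1/66477) = 15306/22159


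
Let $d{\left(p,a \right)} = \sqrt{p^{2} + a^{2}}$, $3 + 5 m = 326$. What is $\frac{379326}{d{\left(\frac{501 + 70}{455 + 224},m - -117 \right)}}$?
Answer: $\frac{1287811770 \sqrt{380119858049}}{380119858049} \approx 2088.8$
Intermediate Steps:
$m = \frac{323}{5}$ ($m = - \frac{3}{5} + \frac{1}{5} \cdot 326 = - \frac{3}{5} + \frac{326}{5} = \frac{323}{5} \approx 64.6$)
$d{\left(p,a \right)} = \sqrt{a^{2} + p^{2}}$
$\frac{379326}{d{\left(\frac{501 + 70}{455 + 224},m - -117 \right)}} = \frac{379326}{\sqrt{\left(\frac{323}{5} - -117\right)^{2} + \left(\frac{501 + 70}{455 + 224}\right)^{2}}} = \frac{379326}{\sqrt{\left(\frac{323}{5} + 117\right)^{2} + \left(\frac{571}{679}\right)^{2}}} = \frac{379326}{\sqrt{\left(\frac{908}{5}\right)^{2} + \left(571 \cdot \frac{1}{679}\right)^{2}}} = \frac{379326}{\sqrt{\frac{824464}{25} + \left(\frac{571}{679}\right)^{2}}} = \frac{379326}{\sqrt{\frac{824464}{25} + \frac{326041}{461041}}} = \frac{379326}{\sqrt{\frac{380119858049}{11526025}}} = \frac{379326}{\frac{1}{3395} \sqrt{380119858049}} = 379326 \frac{3395 \sqrt{380119858049}}{380119858049} = \frac{1287811770 \sqrt{380119858049}}{380119858049}$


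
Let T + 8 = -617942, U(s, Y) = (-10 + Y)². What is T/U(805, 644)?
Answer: -308975/200978 ≈ -1.5374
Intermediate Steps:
T = -617950 (T = -8 - 617942 = -617950)
T/U(805, 644) = -617950/(-10 + 644)² = -617950/(634²) = -617950/401956 = -617950*1/401956 = -308975/200978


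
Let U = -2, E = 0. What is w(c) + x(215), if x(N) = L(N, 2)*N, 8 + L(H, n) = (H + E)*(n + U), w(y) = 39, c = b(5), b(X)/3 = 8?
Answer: -1681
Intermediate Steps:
b(X) = 24 (b(X) = 3*8 = 24)
c = 24
L(H, n) = -8 + H*(-2 + n) (L(H, n) = -8 + (H + 0)*(n - 2) = -8 + H*(-2 + n))
x(N) = -8*N (x(N) = (-8 - 2*N + N*2)*N = (-8 - 2*N + 2*N)*N = -8*N)
w(c) + x(215) = 39 - 8*215 = 39 - 1720 = -1681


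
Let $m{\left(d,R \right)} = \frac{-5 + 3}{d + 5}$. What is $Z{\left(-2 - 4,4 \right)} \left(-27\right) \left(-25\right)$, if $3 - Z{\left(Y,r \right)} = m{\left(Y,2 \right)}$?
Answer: $675$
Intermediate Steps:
$m{\left(d,R \right)} = - \frac{2}{5 + d}$
$Z{\left(Y,r \right)} = 3 + \frac{2}{5 + Y}$ ($Z{\left(Y,r \right)} = 3 - - \frac{2}{5 + Y} = 3 + \frac{2}{5 + Y}$)
$Z{\left(-2 - 4,4 \right)} \left(-27\right) \left(-25\right) = \frac{17 + 3 \left(-2 - 4\right)}{5 - 6} \left(-27\right) \left(-25\right) = \frac{17 + 3 \left(-6\right)}{5 - 6} \left(-27\right) \left(-25\right) = \frac{17 - 18}{-1} \left(-27\right) \left(-25\right) = \left(-1\right) \left(-1\right) \left(-27\right) \left(-25\right) = 1 \left(-27\right) \left(-25\right) = \left(-27\right) \left(-25\right) = 675$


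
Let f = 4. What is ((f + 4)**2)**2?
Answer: 4096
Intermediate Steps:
((f + 4)**2)**2 = ((4 + 4)**2)**2 = (8**2)**2 = 64**2 = 4096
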